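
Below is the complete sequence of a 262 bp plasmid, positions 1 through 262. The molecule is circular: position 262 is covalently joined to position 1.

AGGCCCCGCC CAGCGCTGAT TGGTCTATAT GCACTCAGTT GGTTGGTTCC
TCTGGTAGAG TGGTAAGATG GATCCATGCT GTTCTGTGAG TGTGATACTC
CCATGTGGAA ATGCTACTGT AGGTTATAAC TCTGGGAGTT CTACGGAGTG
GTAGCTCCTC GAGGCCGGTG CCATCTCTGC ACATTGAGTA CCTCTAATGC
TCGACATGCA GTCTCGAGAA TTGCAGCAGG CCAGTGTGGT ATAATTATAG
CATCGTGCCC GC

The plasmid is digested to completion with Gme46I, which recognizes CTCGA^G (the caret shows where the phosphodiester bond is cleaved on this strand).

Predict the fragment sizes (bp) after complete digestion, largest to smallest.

Gme46I sites (CTCGAG) start at positions 158, 213.
Gme46I cuts after base 5 of each site (before the last base), so after positions 162, 217.
Circular molecule, 2 cuts → 2 fragments:
  163–217 → 55 bp
  218–262 then 1–162 → 45 + 162 = 207 bp
Sorted largest to smallest: 207, 55 bp.

207, 55 bp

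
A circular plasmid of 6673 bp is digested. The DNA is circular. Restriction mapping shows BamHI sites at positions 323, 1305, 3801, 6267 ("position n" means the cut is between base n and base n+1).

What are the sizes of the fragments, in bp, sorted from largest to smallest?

2496, 2466, 982, 729 bp

Circular molecule, 4 cuts → 4 fragments:
  1305 − 323 = 982 bp
  3801 − 1305 = 2496 bp
  6267 − 3801 = 2466 bp
  wrap: 6673 − 6267 + 323 = 729 bp
Sorted largest to smallest: 2496, 2466, 982, 729 bp.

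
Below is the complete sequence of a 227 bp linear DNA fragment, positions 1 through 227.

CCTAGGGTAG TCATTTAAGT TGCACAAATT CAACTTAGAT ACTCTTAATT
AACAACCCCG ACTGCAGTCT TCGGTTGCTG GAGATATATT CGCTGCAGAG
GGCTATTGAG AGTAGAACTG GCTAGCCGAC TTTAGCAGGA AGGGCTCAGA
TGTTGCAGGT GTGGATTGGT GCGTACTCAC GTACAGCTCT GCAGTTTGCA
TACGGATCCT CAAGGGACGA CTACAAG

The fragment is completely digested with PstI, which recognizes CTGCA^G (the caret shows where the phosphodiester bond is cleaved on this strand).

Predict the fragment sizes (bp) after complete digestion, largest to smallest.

96, 66, 34, 31 bp

PstI sites (CTGCAG) start at positions 62, 93, 189.
PstI cuts after base 5 of each site (before the last base), so after positions 66, 97, 193.
Linear molecule, 3 cuts → 4 fragments:
  1–66 → 66 bp
  67–97 → 31 bp
  98–193 → 96 bp
  194–227 → 34 bp
Sorted largest to smallest: 96, 66, 34, 31 bp.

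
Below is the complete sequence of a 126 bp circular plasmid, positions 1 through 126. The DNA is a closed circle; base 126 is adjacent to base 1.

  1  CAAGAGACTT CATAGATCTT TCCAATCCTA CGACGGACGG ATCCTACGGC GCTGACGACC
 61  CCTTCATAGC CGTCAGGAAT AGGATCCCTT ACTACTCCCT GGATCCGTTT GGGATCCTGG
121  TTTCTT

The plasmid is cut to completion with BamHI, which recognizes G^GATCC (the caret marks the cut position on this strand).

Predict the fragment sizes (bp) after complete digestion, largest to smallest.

BamHI sites (GGATCC) start at positions 39, 82, 101, 112.
BamHI cuts after the first base of each site, so after positions 39, 82, 101, 112.
Circular molecule, 4 cuts → 4 fragments:
  40–82 → 43 bp
  83–101 → 19 bp
  102–112 → 11 bp
  113–126 then 1–39 → 14 + 39 = 53 bp
Sorted largest to smallest: 53, 43, 19, 11 bp.

53, 43, 19, 11 bp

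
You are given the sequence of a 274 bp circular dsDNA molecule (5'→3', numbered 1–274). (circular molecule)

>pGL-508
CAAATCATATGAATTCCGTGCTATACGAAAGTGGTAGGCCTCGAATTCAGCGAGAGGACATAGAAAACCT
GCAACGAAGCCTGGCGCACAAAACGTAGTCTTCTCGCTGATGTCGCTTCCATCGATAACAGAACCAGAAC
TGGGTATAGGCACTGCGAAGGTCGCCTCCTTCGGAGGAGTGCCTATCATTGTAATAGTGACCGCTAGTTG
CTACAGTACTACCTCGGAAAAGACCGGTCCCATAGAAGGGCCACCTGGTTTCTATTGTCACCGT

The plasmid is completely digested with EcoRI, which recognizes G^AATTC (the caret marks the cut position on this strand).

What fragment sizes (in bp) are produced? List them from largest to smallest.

EcoRI sites (GAATTC) start at positions 11, 43.
EcoRI cuts after the first base of each site, so after positions 11, 43.
Circular molecule, 2 cuts → 2 fragments:
  12–43 → 32 bp
  44–274 then 1–11 → 231 + 11 = 242 bp
Sorted largest to smallest: 242, 32 bp.

242, 32 bp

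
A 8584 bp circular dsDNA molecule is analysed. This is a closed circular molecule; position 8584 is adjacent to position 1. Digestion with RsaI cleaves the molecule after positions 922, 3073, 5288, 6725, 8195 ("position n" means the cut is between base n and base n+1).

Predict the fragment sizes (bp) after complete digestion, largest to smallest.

Circular molecule, 5 cuts → 5 fragments:
  3073 − 922 = 2151 bp
  5288 − 3073 = 2215 bp
  6725 − 5288 = 1437 bp
  8195 − 6725 = 1470 bp
  wrap: 8584 − 8195 + 922 = 1311 bp
Sorted largest to smallest: 2215, 2151, 1470, 1437, 1311 bp.

2215, 2151, 1470, 1437, 1311 bp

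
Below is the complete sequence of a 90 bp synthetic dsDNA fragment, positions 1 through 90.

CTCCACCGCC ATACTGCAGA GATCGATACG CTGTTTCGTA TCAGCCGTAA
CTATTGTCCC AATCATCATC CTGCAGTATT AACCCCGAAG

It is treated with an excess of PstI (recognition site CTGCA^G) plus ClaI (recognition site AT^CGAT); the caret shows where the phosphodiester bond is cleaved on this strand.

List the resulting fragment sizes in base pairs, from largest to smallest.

52, 18, 15, 5 bp

PstI sites (CTGCAG) start at positions 14, 71.
PstI cuts after base 5 of each site (before the last base), so after positions 18, 75.
The ClaI site (ATCGAT) starts at position 22.
ClaI cuts after base 2 of each site, so after position 23.
Combined cut positions: 18, 23, 75.
Linear molecule, 3 cuts → 4 fragments:
  1–18 → 18 bp
  19–23 → 5 bp
  24–75 → 52 bp
  76–90 → 15 bp
Sorted largest to smallest: 52, 18, 15, 5 bp.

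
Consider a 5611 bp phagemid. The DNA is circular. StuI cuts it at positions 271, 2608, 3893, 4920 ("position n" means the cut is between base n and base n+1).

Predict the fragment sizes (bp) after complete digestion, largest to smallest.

2337, 1285, 1027, 962 bp

Circular molecule, 4 cuts → 4 fragments:
  2608 − 271 = 2337 bp
  3893 − 2608 = 1285 bp
  4920 − 3893 = 1027 bp
  wrap: 5611 − 4920 + 271 = 962 bp
Sorted largest to smallest: 2337, 1285, 1027, 962 bp.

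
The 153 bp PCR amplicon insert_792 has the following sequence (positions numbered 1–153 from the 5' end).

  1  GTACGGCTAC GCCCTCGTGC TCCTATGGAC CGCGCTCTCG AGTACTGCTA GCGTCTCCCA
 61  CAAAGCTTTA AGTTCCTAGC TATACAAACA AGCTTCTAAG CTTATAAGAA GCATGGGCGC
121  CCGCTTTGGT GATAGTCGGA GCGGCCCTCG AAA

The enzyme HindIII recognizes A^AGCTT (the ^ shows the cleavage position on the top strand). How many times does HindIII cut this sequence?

3

AAGCTT occurs starting at positions 63, 90, 98.
HindIII cuts at 3 sites.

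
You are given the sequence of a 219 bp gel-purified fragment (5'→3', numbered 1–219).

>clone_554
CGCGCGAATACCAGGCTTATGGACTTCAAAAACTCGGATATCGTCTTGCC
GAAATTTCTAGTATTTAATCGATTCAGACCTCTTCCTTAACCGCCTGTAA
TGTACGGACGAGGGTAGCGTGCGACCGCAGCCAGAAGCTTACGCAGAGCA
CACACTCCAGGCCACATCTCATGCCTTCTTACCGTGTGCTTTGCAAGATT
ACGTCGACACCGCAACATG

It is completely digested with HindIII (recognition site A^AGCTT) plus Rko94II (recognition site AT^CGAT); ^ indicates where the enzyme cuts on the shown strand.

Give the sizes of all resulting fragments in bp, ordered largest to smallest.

The HindIII site (AAGCTT) starts at position 135.
HindIII cuts after the first base of each site, so after position 135.
The Rko94II site (ATCGAT) starts at position 68.
Rko94II cuts after base 2 of each site, so after position 69.
Combined cut positions: 69, 135.
Linear molecule, 2 cuts → 3 fragments:
  1–69 → 69 bp
  70–135 → 66 bp
  136–219 → 84 bp
Sorted largest to smallest: 84, 69, 66 bp.

84, 69, 66 bp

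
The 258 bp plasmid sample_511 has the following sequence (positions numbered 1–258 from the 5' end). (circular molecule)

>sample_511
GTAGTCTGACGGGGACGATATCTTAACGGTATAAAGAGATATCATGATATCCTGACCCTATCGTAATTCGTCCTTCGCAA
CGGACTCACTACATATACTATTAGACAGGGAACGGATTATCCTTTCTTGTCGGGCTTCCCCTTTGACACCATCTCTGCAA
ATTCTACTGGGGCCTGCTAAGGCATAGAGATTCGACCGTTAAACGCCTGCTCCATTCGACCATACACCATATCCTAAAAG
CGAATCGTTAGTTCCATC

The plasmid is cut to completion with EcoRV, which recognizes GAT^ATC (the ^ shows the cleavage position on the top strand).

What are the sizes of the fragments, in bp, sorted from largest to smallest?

EcoRV sites (GATATC) start at positions 17, 38, 46.
EcoRV cuts after base 3 of each site, so after positions 19, 40, 48.
Circular molecule, 3 cuts → 3 fragments:
  20–40 → 21 bp
  41–48 → 8 bp
  49–258 then 1–19 → 210 + 19 = 229 bp
Sorted largest to smallest: 229, 21, 8 bp.

229, 21, 8 bp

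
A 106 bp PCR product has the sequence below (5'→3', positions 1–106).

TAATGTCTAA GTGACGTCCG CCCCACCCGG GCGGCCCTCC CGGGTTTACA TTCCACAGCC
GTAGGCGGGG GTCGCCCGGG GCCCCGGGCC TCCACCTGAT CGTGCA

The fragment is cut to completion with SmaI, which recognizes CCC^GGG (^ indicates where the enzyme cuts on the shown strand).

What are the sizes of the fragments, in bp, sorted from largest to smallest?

36, 28, 21, 13, 8 bp

SmaI sites (CCCGGG) start at positions 26, 39, 75, 83.
SmaI cuts after base 3 of each site, so after positions 28, 41, 77, 85.
Linear molecule, 4 cuts → 5 fragments:
  1–28 → 28 bp
  29–41 → 13 bp
  42–77 → 36 bp
  78–85 → 8 bp
  86–106 → 21 bp
Sorted largest to smallest: 36, 28, 21, 13, 8 bp.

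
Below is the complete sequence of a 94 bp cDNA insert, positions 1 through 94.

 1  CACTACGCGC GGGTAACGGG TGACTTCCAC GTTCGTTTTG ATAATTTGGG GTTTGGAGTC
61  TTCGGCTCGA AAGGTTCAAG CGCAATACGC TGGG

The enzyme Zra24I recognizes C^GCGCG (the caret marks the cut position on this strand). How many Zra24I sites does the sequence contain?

CGCGCG occurs starting at position 6.
Zra24I cuts at 1 site.

1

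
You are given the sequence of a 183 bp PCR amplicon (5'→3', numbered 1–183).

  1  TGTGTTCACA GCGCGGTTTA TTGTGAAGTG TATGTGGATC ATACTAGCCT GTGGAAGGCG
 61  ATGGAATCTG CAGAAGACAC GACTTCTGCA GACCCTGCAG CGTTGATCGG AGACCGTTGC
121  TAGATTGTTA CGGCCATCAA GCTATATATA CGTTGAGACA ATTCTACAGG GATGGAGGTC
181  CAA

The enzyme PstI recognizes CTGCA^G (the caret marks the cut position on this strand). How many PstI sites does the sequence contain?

CTGCAG occurs starting at positions 68, 86, 95.
PstI cuts at 3 sites.

3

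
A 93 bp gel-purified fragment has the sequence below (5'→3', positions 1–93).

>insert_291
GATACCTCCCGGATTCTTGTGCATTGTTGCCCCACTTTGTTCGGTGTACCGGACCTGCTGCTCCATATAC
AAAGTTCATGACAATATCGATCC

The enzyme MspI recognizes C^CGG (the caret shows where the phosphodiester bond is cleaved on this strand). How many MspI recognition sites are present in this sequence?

2

CCGG occurs starting at positions 9, 49.
MspI cuts at 2 sites.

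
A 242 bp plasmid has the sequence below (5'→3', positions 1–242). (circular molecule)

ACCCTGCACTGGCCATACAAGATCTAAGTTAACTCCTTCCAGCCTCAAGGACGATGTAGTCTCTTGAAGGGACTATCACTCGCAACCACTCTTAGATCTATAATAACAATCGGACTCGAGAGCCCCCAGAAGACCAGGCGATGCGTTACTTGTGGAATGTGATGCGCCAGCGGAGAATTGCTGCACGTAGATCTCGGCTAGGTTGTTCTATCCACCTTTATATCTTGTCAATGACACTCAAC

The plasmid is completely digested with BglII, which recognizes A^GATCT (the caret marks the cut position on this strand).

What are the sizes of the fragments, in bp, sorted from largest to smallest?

95, 74, 73 bp

BglII sites (AGATCT) start at positions 20, 94, 189.
BglII cuts after the first base of each site, so after positions 20, 94, 189.
Circular molecule, 3 cuts → 3 fragments:
  21–94 → 74 bp
  95–189 → 95 bp
  190–242 then 1–20 → 53 + 20 = 73 bp
Sorted largest to smallest: 95, 74, 73 bp.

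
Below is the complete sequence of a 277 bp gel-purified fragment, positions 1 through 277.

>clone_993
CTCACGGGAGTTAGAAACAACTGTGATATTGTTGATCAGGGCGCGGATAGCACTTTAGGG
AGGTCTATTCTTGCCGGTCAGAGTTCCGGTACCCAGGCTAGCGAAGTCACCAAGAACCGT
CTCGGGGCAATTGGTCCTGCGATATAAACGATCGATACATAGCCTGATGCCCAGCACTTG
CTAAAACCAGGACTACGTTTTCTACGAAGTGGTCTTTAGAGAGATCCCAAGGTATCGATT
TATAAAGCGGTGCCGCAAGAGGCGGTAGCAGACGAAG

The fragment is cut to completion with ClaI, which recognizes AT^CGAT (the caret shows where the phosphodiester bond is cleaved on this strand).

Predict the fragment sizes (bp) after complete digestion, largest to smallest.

ClaI sites (ATCGAT) start at positions 151, 234.
ClaI cuts after base 2 of each site, so after positions 152, 235.
Linear molecule, 2 cuts → 3 fragments:
  1–152 → 152 bp
  153–235 → 83 bp
  236–277 → 42 bp
Sorted largest to smallest: 152, 83, 42 bp.

152, 83, 42 bp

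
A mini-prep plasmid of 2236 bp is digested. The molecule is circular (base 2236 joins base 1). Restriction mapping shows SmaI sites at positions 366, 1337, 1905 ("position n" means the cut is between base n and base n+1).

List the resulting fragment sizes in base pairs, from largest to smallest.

971, 697, 568 bp

Circular molecule, 3 cuts → 3 fragments:
  1337 − 366 = 971 bp
  1905 − 1337 = 568 bp
  wrap: 2236 − 1905 + 366 = 697 bp
Sorted largest to smallest: 971, 697, 568 bp.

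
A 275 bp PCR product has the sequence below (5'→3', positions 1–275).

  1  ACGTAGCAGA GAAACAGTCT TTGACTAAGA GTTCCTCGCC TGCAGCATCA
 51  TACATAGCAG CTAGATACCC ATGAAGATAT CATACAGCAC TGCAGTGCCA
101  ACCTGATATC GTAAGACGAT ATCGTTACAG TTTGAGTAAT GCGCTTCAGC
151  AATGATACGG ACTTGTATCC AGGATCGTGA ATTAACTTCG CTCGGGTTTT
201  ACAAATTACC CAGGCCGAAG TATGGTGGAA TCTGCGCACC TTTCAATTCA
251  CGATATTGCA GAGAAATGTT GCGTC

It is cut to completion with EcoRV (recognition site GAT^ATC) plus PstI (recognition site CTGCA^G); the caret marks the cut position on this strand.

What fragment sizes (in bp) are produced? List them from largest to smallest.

EcoRV sites (GATATC) start at positions 76, 105, 118.
EcoRV cuts after base 3 of each site, so after positions 78, 107, 120.
PstI sites (CTGCAG) start at positions 40, 90.
PstI cuts after base 5 of each site (before the last base), so after positions 44, 94.
Combined cut positions: 44, 78, 94, 107, 120.
Linear molecule, 5 cuts → 6 fragments:
  1–44 → 44 bp
  45–78 → 34 bp
  79–94 → 16 bp
  95–107 → 13 bp
  108–120 → 13 bp
  121–275 → 155 bp
Sorted largest to smallest: 155, 44, 34, 16, 13, 13 bp.

155, 44, 34, 16, 13, 13 bp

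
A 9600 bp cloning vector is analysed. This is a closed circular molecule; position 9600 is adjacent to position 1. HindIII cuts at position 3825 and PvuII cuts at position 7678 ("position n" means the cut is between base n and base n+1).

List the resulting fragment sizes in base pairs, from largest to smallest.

5747, 3853 bp

Combined cut positions (sorted): 3825, 7678.
Circular molecule, 2 cuts → 2 fragments:
  7678 − 3825 = 3853 bp
  wrap: 9600 − 7678 + 3825 = 5747 bp
Sorted largest to smallest: 5747, 3853 bp.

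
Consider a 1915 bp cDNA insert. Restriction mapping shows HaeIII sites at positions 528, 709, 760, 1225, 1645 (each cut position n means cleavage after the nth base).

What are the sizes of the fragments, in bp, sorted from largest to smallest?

528, 465, 420, 270, 181, 51 bp

Linear molecule, 5 cuts → 6 fragments:
  528 − 0 = 528 bp
  709 − 528 = 181 bp
  760 − 709 = 51 bp
  1225 − 760 = 465 bp
  1645 − 1225 = 420 bp
  1915 − 1645 = 270 bp
Sorted largest to smallest: 528, 465, 420, 270, 181, 51 bp.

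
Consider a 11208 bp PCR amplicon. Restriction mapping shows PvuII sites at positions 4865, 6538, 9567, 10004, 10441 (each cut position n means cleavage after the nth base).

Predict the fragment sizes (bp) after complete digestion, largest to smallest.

Linear molecule, 5 cuts → 6 fragments:
  4865 − 0 = 4865 bp
  6538 − 4865 = 1673 bp
  9567 − 6538 = 3029 bp
  10004 − 9567 = 437 bp
  10441 − 10004 = 437 bp
  11208 − 10441 = 767 bp
Sorted largest to smallest: 4865, 3029, 1673, 767, 437, 437 bp.

4865, 3029, 1673, 767, 437, 437 bp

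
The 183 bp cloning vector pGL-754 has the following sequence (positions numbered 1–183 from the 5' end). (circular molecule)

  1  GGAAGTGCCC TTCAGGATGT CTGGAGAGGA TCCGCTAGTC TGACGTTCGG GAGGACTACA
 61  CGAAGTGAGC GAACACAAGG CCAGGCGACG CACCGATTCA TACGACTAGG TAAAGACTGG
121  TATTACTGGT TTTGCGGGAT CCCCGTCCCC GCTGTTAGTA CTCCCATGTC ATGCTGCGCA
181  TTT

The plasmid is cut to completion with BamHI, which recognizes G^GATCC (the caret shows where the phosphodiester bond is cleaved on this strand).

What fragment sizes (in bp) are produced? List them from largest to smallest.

109, 74 bp

BamHI sites (GGATCC) start at positions 28, 137.
BamHI cuts after the first base of each site, so after positions 28, 137.
Circular molecule, 2 cuts → 2 fragments:
  29–137 → 109 bp
  138–183 then 1–28 → 46 + 28 = 74 bp
Sorted largest to smallest: 109, 74 bp.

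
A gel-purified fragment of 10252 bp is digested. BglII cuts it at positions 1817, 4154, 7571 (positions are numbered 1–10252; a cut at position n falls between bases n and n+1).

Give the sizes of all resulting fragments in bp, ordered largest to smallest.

Linear molecule, 3 cuts → 4 fragments:
  1817 − 0 = 1817 bp
  4154 − 1817 = 2337 bp
  7571 − 4154 = 3417 bp
  10252 − 7571 = 2681 bp
Sorted largest to smallest: 3417, 2681, 2337, 1817 bp.

3417, 2681, 2337, 1817 bp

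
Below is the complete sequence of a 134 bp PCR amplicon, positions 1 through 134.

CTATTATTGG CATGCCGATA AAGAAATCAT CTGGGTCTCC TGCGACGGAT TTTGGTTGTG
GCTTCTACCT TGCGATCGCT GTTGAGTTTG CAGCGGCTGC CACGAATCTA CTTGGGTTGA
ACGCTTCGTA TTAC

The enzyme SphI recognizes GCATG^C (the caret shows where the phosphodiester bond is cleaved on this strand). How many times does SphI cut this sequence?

GCATGC occurs starting at position 10.
SphI cuts at 1 site.

1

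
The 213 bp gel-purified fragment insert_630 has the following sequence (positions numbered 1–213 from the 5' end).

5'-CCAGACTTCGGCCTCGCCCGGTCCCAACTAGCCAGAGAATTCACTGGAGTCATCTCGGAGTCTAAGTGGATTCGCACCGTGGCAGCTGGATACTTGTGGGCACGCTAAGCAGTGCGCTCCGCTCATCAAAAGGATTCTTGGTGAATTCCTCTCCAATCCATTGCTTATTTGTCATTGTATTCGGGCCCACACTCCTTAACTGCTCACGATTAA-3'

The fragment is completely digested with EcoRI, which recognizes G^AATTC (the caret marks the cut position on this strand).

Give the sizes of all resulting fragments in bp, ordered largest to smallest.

EcoRI sites (GAATTC) start at positions 37, 143.
EcoRI cuts after the first base of each site, so after positions 37, 143.
Linear molecule, 2 cuts → 3 fragments:
  1–37 → 37 bp
  38–143 → 106 bp
  144–213 → 70 bp
Sorted largest to smallest: 106, 70, 37 bp.

106, 70, 37 bp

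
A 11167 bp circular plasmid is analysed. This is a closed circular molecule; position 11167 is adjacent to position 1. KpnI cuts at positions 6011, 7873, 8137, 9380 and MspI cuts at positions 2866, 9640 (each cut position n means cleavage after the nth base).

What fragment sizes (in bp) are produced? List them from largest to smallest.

4393, 3145, 1862, 1243, 264, 260 bp

Combined cut positions (sorted): 2866, 6011, 7873, 8137, 9380, 9640.
Circular molecule, 6 cuts → 6 fragments:
  6011 − 2866 = 3145 bp
  7873 − 6011 = 1862 bp
  8137 − 7873 = 264 bp
  9380 − 8137 = 1243 bp
  9640 − 9380 = 260 bp
  wrap: 11167 − 9640 + 2866 = 4393 bp
Sorted largest to smallest: 4393, 3145, 1862, 1243, 264, 260 bp.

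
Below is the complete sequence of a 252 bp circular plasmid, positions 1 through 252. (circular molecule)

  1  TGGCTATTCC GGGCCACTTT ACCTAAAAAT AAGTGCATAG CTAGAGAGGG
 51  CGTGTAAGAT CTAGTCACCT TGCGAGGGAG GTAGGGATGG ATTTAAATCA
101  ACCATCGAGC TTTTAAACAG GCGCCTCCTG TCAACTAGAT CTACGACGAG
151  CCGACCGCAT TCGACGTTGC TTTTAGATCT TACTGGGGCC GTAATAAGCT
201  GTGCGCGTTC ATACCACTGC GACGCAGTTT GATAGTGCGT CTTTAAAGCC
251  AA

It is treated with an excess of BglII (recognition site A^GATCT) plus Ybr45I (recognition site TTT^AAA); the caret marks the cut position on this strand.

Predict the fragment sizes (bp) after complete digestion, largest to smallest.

BglII sites (AGATCT) start at positions 57, 137, 175.
BglII cuts after the first base of each site, so after positions 57, 137, 175.
Ybr45I sites (TTTAAA) start at positions 92, 112, 242.
Ybr45I cuts after base 3 of each site, so after positions 94, 114, 244.
Combined cut positions: 57, 94, 114, 137, 175, 244.
Circular molecule, 6 cuts → 6 fragments:
  58–94 → 37 bp
  95–114 → 20 bp
  115–137 → 23 bp
  138–175 → 38 bp
  176–244 → 69 bp
  245–252 then 1–57 → 8 + 57 = 65 bp
Sorted largest to smallest: 69, 65, 38, 37, 23, 20 bp.

69, 65, 38, 37, 23, 20 bp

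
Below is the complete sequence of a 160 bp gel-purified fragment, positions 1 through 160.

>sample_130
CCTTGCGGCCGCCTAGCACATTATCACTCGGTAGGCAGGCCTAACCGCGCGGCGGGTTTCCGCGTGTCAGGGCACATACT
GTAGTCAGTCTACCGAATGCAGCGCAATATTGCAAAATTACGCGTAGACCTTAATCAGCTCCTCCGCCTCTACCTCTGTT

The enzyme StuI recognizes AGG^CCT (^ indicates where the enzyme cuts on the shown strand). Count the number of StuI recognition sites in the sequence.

AGGCCT occurs starting at position 37.
StuI cuts at 1 site.

1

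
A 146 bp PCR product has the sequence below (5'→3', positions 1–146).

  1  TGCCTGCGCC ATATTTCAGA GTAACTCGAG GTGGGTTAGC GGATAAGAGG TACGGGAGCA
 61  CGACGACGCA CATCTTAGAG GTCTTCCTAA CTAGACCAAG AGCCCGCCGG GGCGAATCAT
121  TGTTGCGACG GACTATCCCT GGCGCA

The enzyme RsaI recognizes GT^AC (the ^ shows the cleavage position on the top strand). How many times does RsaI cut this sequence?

1

GTAC occurs starting at position 50.
RsaI cuts at 1 site.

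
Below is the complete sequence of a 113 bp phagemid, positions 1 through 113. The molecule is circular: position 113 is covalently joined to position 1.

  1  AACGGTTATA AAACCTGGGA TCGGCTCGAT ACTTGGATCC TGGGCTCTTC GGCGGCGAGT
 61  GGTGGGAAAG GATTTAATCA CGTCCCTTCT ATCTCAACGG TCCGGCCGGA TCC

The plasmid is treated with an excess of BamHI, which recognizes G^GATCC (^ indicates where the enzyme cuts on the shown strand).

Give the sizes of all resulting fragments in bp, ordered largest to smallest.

BamHI sites (GGATCC) start at positions 35, 108.
BamHI cuts after the first base of each site, so after positions 35, 108.
Circular molecule, 2 cuts → 2 fragments:
  36–108 → 73 bp
  109–113 then 1–35 → 5 + 35 = 40 bp
Sorted largest to smallest: 73, 40 bp.

73, 40 bp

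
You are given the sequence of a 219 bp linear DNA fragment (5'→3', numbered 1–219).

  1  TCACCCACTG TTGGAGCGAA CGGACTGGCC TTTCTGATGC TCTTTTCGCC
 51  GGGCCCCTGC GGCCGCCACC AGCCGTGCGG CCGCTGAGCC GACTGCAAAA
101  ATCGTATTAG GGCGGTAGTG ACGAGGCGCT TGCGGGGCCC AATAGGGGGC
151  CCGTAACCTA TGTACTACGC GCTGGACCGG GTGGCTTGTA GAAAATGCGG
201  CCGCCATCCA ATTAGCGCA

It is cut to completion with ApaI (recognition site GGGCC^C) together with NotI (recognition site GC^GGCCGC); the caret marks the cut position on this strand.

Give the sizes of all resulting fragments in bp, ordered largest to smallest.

61, 55, 47, 21, 18, 12, 5 bp

ApaI sites (GGGCCC) start at positions 51, 135, 147.
ApaI cuts after base 5 of each site (before the last base), so after positions 55, 139, 151.
NotI sites (GCGGCCGC) start at positions 59, 77, 197.
NotI cuts after base 2 of each site, so after positions 60, 78, 198.
Combined cut positions: 55, 60, 78, 139, 151, 198.
Linear molecule, 6 cuts → 7 fragments:
  1–55 → 55 bp
  56–60 → 5 bp
  61–78 → 18 bp
  79–139 → 61 bp
  140–151 → 12 bp
  152–198 → 47 bp
  199–219 → 21 bp
Sorted largest to smallest: 61, 55, 47, 21, 18, 12, 5 bp.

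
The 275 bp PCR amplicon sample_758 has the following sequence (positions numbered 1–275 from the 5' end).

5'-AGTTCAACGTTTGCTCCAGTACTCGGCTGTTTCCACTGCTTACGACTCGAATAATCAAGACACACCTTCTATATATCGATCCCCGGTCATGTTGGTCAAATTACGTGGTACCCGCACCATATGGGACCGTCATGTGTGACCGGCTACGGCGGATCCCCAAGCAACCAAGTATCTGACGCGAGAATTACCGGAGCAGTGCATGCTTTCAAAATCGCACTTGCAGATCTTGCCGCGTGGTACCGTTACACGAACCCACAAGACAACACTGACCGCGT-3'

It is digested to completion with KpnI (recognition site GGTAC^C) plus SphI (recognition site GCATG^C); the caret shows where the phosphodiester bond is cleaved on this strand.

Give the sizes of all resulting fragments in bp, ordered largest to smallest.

111, 91, 38, 35 bp

KpnI sites (GGTACC) start at positions 107, 236.
KpnI cuts after base 5 of each site (before the last base), so after positions 111, 240.
The SphI site (GCATGC) starts at position 198.
SphI cuts after base 5 of each site (before the last base), so after position 202.
Combined cut positions: 111, 202, 240.
Linear molecule, 3 cuts → 4 fragments:
  1–111 → 111 bp
  112–202 → 91 bp
  203–240 → 38 bp
  241–275 → 35 bp
Sorted largest to smallest: 111, 91, 38, 35 bp.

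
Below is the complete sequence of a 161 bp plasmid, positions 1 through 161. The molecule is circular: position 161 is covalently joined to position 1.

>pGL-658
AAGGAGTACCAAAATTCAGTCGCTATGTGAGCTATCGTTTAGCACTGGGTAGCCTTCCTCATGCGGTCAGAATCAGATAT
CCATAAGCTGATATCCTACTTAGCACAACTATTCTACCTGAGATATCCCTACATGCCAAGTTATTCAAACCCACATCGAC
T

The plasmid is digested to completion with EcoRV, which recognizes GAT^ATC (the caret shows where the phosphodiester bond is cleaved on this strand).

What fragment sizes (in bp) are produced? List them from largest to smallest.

EcoRV sites (GATATC) start at positions 76, 90, 122.
EcoRV cuts after base 3 of each site, so after positions 78, 92, 124.
Circular molecule, 3 cuts → 3 fragments:
  79–92 → 14 bp
  93–124 → 32 bp
  125–161 then 1–78 → 37 + 78 = 115 bp
Sorted largest to smallest: 115, 32, 14 bp.

115, 32, 14 bp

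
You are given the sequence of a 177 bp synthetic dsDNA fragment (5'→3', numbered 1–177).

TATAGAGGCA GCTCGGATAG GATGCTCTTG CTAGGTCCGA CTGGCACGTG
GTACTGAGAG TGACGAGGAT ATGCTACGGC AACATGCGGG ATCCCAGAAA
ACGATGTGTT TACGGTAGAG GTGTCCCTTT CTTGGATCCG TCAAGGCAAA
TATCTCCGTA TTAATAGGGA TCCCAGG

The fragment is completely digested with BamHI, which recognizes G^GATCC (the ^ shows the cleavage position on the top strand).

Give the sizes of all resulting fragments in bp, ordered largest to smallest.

BamHI sites (GGATCC) start at positions 89, 134, 168.
BamHI cuts after the first base of each site, so after positions 89, 134, 168.
Linear molecule, 3 cuts → 4 fragments:
  1–89 → 89 bp
  90–134 → 45 bp
  135–168 → 34 bp
  169–177 → 9 bp
Sorted largest to smallest: 89, 45, 34, 9 bp.

89, 45, 34, 9 bp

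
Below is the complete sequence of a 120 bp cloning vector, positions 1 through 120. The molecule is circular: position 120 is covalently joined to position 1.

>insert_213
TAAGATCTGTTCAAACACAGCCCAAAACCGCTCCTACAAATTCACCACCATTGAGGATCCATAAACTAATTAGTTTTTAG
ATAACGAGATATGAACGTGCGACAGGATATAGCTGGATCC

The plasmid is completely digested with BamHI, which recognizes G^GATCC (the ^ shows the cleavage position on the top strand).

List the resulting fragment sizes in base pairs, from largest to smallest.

60, 60 bp

BamHI sites (GGATCC) start at positions 55, 115.
BamHI cuts after the first base of each site, so after positions 55, 115.
Circular molecule, 2 cuts → 2 fragments:
  56–115 → 60 bp
  116–120 then 1–55 → 5 + 55 = 60 bp
Sorted largest to smallest: 60, 60 bp.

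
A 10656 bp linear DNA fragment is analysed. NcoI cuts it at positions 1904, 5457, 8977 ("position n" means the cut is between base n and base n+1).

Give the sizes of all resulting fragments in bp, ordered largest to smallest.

Linear molecule, 3 cuts → 4 fragments:
  1904 − 0 = 1904 bp
  5457 − 1904 = 3553 bp
  8977 − 5457 = 3520 bp
  10656 − 8977 = 1679 bp
Sorted largest to smallest: 3553, 3520, 1904, 1679 bp.

3553, 3520, 1904, 1679 bp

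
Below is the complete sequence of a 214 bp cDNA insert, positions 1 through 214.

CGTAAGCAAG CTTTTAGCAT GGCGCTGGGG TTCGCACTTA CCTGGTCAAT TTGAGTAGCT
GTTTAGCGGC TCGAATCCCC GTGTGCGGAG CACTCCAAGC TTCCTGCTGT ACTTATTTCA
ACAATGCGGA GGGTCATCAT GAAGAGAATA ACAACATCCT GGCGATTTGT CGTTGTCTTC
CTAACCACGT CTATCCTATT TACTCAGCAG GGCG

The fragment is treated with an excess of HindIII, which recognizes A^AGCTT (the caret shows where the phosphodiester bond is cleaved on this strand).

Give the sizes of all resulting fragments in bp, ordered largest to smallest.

117, 89, 8 bp

HindIII sites (AAGCTT) start at positions 8, 97.
HindIII cuts after the first base of each site, so after positions 8, 97.
Linear molecule, 2 cuts → 3 fragments:
  1–8 → 8 bp
  9–97 → 89 bp
  98–214 → 117 bp
Sorted largest to smallest: 117, 89, 8 bp.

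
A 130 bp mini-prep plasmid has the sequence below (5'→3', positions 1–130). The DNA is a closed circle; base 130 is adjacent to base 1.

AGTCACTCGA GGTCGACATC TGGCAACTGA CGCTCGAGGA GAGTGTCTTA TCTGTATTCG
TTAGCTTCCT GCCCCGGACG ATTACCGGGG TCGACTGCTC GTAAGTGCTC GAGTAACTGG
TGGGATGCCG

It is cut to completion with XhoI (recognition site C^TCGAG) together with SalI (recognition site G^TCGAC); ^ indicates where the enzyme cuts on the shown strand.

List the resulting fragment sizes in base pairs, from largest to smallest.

XhoI sites (CTCGAG) start at positions 6, 33, 108.
XhoI cuts after the first base of each site, so after positions 6, 33, 108.
SalI sites (GTCGAC) start at positions 12, 90.
SalI cuts after the first base of each site, so after positions 12, 90.
Combined cut positions: 6, 12, 33, 90, 108.
Circular molecule, 5 cuts → 5 fragments:
  7–12 → 6 bp
  13–33 → 21 bp
  34–90 → 57 bp
  91–108 → 18 bp
  109–130 then 1–6 → 22 + 6 = 28 bp
Sorted largest to smallest: 57, 28, 21, 18, 6 bp.

57, 28, 21, 18, 6 bp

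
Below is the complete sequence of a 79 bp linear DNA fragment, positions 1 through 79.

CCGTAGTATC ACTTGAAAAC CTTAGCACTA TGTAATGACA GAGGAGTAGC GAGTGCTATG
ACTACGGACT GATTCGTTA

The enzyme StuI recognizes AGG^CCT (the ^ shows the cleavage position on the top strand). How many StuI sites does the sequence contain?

No occurrence of AGGCCT is present in the sequence.
StuI does not cut: 0 sites.

0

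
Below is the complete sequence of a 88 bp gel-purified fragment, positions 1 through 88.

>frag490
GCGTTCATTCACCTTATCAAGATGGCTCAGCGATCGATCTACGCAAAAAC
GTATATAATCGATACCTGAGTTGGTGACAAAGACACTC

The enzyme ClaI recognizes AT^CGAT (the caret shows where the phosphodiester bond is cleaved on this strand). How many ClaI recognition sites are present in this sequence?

ATCGAT occurs starting at positions 33, 58.
ClaI cuts at 2 sites.

2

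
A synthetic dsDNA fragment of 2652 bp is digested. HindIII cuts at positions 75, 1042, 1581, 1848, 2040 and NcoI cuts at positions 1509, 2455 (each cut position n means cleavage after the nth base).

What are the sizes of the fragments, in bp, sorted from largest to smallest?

967, 467, 415, 267, 197, 192, 75, 72 bp

Combined cut positions (sorted): 75, 1042, 1509, 1581, 1848, 2040, 2455.
Linear molecule, 7 cuts → 8 fragments:
  75 − 0 = 75 bp
  1042 − 75 = 967 bp
  1509 − 1042 = 467 bp
  1581 − 1509 = 72 bp
  1848 − 1581 = 267 bp
  2040 − 1848 = 192 bp
  2455 − 2040 = 415 bp
  2652 − 2455 = 197 bp
Sorted largest to smallest: 967, 467, 415, 267, 197, 192, 75, 72 bp.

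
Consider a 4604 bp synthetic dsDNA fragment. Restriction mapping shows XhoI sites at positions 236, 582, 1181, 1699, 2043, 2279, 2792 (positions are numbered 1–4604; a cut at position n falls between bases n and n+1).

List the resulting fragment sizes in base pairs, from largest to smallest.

Linear molecule, 7 cuts → 8 fragments:
  236 − 0 = 236 bp
  582 − 236 = 346 bp
  1181 − 582 = 599 bp
  1699 − 1181 = 518 bp
  2043 − 1699 = 344 bp
  2279 − 2043 = 236 bp
  2792 − 2279 = 513 bp
  4604 − 2792 = 1812 bp
Sorted largest to smallest: 1812, 599, 518, 513, 346, 344, 236, 236 bp.

1812, 599, 518, 513, 346, 344, 236, 236 bp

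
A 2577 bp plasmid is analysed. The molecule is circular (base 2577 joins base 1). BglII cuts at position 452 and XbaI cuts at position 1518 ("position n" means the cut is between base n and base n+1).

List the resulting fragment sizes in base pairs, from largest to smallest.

1511, 1066 bp

Combined cut positions (sorted): 452, 1518.
Circular molecule, 2 cuts → 2 fragments:
  1518 − 452 = 1066 bp
  wrap: 2577 − 1518 + 452 = 1511 bp
Sorted largest to smallest: 1511, 1066 bp.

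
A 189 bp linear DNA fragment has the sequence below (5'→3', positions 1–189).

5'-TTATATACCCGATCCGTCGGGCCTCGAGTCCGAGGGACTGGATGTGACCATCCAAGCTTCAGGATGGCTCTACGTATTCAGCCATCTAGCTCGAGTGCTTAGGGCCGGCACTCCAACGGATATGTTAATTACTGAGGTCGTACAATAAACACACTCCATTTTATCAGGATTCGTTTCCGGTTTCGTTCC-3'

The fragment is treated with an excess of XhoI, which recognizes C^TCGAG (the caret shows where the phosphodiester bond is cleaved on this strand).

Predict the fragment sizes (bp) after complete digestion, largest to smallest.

99, 67, 23 bp

XhoI sites (CTCGAG) start at positions 23, 90.
XhoI cuts after the first base of each site, so after positions 23, 90.
Linear molecule, 2 cuts → 3 fragments:
  1–23 → 23 bp
  24–90 → 67 bp
  91–189 → 99 bp
Sorted largest to smallest: 99, 67, 23 bp.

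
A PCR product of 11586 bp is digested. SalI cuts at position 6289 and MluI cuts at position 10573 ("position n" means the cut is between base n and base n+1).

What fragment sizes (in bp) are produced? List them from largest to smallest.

6289, 4284, 1013 bp

Combined cut positions (sorted): 6289, 10573.
Linear molecule, 2 cuts → 3 fragments:
  6289 − 0 = 6289 bp
  10573 − 6289 = 4284 bp
  11586 − 10573 = 1013 bp
Sorted largest to smallest: 6289, 4284, 1013 bp.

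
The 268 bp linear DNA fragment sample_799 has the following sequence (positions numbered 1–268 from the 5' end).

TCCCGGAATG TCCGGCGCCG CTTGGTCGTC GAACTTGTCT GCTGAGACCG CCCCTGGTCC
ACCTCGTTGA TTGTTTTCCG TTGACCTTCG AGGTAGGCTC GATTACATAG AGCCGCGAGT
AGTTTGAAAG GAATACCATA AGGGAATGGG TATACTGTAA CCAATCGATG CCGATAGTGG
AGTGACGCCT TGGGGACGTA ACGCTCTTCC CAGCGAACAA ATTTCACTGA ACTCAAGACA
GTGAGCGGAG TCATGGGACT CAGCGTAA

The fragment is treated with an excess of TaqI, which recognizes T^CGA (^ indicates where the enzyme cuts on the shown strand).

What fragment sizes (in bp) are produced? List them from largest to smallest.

103, 66, 59, 29, 11 bp

TaqI sites (TCGA) start at positions 29, 88, 99, 165.
TaqI cuts after the first base of each site, so after positions 29, 88, 99, 165.
Linear molecule, 4 cuts → 5 fragments:
  1–29 → 29 bp
  30–88 → 59 bp
  89–99 → 11 bp
  100–165 → 66 bp
  166–268 → 103 bp
Sorted largest to smallest: 103, 66, 59, 29, 11 bp.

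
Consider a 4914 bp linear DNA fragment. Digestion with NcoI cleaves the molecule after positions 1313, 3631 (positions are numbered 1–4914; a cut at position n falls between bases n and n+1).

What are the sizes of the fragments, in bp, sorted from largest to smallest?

2318, 1313, 1283 bp

Linear molecule, 2 cuts → 3 fragments:
  1313 − 0 = 1313 bp
  3631 − 1313 = 2318 bp
  4914 − 3631 = 1283 bp
Sorted largest to smallest: 2318, 1313, 1283 bp.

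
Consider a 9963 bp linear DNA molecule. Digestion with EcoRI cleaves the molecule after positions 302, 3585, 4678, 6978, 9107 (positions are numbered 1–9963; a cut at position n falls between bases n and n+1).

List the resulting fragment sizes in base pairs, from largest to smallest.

Linear molecule, 5 cuts → 6 fragments:
  302 − 0 = 302 bp
  3585 − 302 = 3283 bp
  4678 − 3585 = 1093 bp
  6978 − 4678 = 2300 bp
  9107 − 6978 = 2129 bp
  9963 − 9107 = 856 bp
Sorted largest to smallest: 3283, 2300, 2129, 1093, 856, 302 bp.

3283, 2300, 2129, 1093, 856, 302 bp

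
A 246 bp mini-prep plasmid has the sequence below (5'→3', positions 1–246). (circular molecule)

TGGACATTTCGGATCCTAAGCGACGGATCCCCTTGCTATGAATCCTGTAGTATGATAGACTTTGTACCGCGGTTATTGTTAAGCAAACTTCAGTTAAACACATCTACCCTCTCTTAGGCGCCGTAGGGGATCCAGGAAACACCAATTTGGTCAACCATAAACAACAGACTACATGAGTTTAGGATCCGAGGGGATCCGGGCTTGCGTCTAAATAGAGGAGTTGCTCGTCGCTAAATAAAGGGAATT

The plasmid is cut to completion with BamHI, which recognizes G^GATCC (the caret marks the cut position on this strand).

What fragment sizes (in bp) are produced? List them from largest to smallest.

103, 65, 54, 14, 10 bp

BamHI sites (GGATCC) start at positions 11, 25, 128, 182, 192.
BamHI cuts after the first base of each site, so after positions 11, 25, 128, 182, 192.
Circular molecule, 5 cuts → 5 fragments:
  12–25 → 14 bp
  26–128 → 103 bp
  129–182 → 54 bp
  183–192 → 10 bp
  193–246 then 1–11 → 54 + 11 = 65 bp
Sorted largest to smallest: 103, 65, 54, 14, 10 bp.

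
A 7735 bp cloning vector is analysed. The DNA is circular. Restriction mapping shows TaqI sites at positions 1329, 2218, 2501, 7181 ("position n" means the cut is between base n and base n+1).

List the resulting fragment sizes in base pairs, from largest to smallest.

4680, 1883, 889, 283 bp

Circular molecule, 4 cuts → 4 fragments:
  2218 − 1329 = 889 bp
  2501 − 2218 = 283 bp
  7181 − 2501 = 4680 bp
  wrap: 7735 − 7181 + 1329 = 1883 bp
Sorted largest to smallest: 4680, 1883, 889, 283 bp.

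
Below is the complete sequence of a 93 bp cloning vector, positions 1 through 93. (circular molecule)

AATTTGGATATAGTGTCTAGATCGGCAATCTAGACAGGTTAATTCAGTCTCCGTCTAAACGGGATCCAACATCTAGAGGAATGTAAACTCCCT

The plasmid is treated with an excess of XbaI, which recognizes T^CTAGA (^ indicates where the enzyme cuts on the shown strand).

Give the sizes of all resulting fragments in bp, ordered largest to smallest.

43, 37, 13 bp

XbaI sites (TCTAGA) start at positions 16, 29, 72.
XbaI cuts after the first base of each site, so after positions 16, 29, 72.
Circular molecule, 3 cuts → 3 fragments:
  17–29 → 13 bp
  30–72 → 43 bp
  73–93 then 1–16 → 21 + 16 = 37 bp
Sorted largest to smallest: 43, 37, 13 bp.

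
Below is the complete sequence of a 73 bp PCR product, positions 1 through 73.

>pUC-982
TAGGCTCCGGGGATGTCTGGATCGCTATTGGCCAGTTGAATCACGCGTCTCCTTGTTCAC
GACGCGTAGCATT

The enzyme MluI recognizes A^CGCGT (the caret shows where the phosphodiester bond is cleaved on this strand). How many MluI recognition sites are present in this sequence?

2

ACGCGT occurs starting at positions 43, 62.
MluI cuts at 2 sites.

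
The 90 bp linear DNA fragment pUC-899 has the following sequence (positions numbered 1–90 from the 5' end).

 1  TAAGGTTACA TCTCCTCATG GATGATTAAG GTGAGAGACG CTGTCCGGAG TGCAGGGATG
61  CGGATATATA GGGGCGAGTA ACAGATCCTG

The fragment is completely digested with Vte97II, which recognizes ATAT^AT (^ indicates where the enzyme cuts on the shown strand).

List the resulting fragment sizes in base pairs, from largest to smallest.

The Vte97II site (ATATAT) starts at position 64.
Vte97II cuts after base 4 of each site, so after position 67.
Linear molecule, 1 cut → 2 fragments:
  1–67 → 67 bp
  68–90 → 23 bp
Sorted largest to smallest: 67, 23 bp.

67, 23 bp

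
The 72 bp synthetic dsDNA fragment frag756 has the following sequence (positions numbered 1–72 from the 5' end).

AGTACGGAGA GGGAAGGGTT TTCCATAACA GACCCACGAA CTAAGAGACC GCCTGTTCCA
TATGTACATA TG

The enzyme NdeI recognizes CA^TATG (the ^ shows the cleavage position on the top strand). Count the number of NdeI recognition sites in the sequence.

2

CATATG occurs starting at positions 59, 67.
NdeI cuts at 2 sites.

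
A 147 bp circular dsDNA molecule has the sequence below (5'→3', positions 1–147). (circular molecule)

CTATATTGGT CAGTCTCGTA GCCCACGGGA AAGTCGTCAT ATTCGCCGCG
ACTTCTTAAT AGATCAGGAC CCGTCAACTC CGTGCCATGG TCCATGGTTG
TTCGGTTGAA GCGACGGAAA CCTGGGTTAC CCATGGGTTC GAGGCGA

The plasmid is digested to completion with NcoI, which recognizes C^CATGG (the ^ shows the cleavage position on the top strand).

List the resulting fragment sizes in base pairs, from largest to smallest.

101, 39, 7 bp

NcoI sites (CCATGG) start at positions 85, 92, 131.
NcoI cuts after the first base of each site, so after positions 85, 92, 131.
Circular molecule, 3 cuts → 3 fragments:
  86–92 → 7 bp
  93–131 → 39 bp
  132–147 then 1–85 → 16 + 85 = 101 bp
Sorted largest to smallest: 101, 39, 7 bp.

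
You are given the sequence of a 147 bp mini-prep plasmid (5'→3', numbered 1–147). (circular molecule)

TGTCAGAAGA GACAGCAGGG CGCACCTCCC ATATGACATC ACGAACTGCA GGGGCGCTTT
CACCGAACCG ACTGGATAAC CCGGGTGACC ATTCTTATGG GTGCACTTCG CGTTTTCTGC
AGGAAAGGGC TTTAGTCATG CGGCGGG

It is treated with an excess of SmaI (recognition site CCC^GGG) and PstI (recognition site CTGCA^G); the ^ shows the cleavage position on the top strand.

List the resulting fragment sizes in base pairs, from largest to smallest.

The SmaI site (CCCGGG) starts at position 80.
SmaI cuts after base 3 of each site, so after position 82.
PstI sites (CTGCAG) start at positions 46, 117.
PstI cuts after base 5 of each site (before the last base), so after positions 50, 121.
Combined cut positions: 50, 82, 121.
Circular molecule, 3 cuts → 3 fragments:
  51–82 → 32 bp
  83–121 → 39 bp
  122–147 then 1–50 → 26 + 50 = 76 bp
Sorted largest to smallest: 76, 39, 32 bp.

76, 39, 32 bp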